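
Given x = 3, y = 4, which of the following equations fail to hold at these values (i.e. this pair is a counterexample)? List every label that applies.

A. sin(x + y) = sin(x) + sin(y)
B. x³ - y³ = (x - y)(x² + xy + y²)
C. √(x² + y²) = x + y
A, C

Evaluating each claim at the given values:
A. LHS = sin(7) ≈ 0.657, RHS = sin(4) + sin(3) ≈ -0.6157 → fails here (LHS ≠ RHS)
B. LHS = -37, RHS = -37 → holds here (LHS = RHS)
C. LHS = 5, RHS = 7 → fails here (LHS ≠ RHS)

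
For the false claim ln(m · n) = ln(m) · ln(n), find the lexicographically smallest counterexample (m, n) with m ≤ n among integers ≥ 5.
Substituting (5, 5) into the claim:
LHS = ln(5 · 5) = ln(25) ≈ 3.219
RHS = ln(5) · ln(5) = ln(5)² ≈ 2.59

Since LHS ≠ RHS, this pair disproves the claim, and no lexicographically smaller pair (m ≤ n, integers ≥ 5) does.

For instance (5, 11) is also a counterexample (LHS = ln(55) ≈ 4.007, RHS = ln(5)·ln(11) ≈ 3.859), but it's lexicographically larger.

Answer: (m, n) = (5, 5)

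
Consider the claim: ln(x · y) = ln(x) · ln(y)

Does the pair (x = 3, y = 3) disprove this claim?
Yes

Substituting x = 3, y = 3:
LHS = ln(3 · 3) = ln(9) ≈ 2.197
RHS = ln(3) · ln(3) = ln(3)² ≈ 1.207

Since LHS ≠ RHS, this pair disproves the claim.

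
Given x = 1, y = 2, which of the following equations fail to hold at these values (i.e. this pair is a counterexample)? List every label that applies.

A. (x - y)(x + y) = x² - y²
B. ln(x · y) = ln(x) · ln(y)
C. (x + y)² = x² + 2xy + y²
B

Evaluating each claim at the given values:
A. LHS = -3, RHS = -3 → holds here (LHS = RHS)
B. LHS = ln(2) ≈ 0.6931, RHS = 0 → fails here (LHS ≠ RHS)
C. LHS = 9, RHS = 9 → holds here (LHS = RHS)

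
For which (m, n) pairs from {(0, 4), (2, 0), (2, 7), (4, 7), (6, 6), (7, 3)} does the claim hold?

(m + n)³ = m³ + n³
(0, 4), (2, 0)

Testing each pair:
(0, 4): LHS = 64, RHS = 64 → holds
(2, 0): LHS = 8, RHS = 8 → holds
(2, 7): LHS = 729, RHS = 351 → fails
(4, 7): LHS = 1331, RHS = 407 → fails
(6, 6): LHS = 1728, RHS = 432 → fails
(7, 3): LHS = 1000, RHS = 370 → fails

2 of 6 pairs satisfy the claim.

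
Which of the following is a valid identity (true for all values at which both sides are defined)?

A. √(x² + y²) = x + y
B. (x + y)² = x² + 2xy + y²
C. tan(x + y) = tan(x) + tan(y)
B

A: fails at (4, 6) — LHS = 2·√(13) ≈ 7.211, RHS = 10.
B: holds — e.g. at (1, 1), both sides equal 4.
C: fails at (3, 3) — LHS = tan(6) ≈ -0.291, RHS = 2·tan(3) ≈ -0.2851.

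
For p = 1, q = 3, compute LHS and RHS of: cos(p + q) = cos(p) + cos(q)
LHS = cos(1 + 3) = cos(4) ≈ -0.6536
RHS = cos(1) + cos(3) ≈ -0.4497

LHS ≠ RHS (they differ by about 0.204), so the equation does not hold here.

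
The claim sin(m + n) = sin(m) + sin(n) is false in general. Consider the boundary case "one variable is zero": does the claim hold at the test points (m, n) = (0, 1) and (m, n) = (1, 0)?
Yes, holds at both test points

At (0, 1): LHS = sin(1) ≈ 0.8415, RHS = sin(1) ≈ 0.8415 → equal
At (1, 0): LHS = sin(1) ≈ 0.8415, RHS = sin(1) ≈ 0.8415 → equal

So the claim does hold at both of these boundary points, even though it is not an identity.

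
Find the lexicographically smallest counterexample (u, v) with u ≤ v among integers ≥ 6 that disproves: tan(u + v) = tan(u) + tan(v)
(u, v) = (6, 6)

Substituting (6, 6) into the claim:
LHS = tan(6 + 6) = tan(12) ≈ -0.6359
RHS = tan(6) + tan(6) = 2·tan(6) ≈ -0.582

Since LHS ≠ RHS, this pair disproves the claim, and no lexicographically smaller pair (u ≤ v, integers ≥ 6) does.

For instance (11, 13) is also a counterexample (LHS = tan(24) ≈ -2.135, RHS = tan(11) + tan(13) ≈ -225.5), but it's lexicographically larger.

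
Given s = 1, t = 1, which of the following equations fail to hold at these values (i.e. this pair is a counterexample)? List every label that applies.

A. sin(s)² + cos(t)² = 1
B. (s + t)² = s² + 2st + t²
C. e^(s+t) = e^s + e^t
C

Evaluating each claim at the given values:
A. LHS = cos(1)² + sin(1)² = 1, RHS = 1 → holds here (LHS = RHS)
B. LHS = 4, RHS = 4 → holds here (LHS = RHS)
C. LHS = e^2 ≈ 7.389, RHS = 2·e ≈ 5.437 → fails here (LHS ≠ RHS)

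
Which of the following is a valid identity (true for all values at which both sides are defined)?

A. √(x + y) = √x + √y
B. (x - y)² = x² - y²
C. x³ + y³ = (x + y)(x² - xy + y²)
C

A: fails at (4, 6) — LHS = √(10) ≈ 3.162, RHS = 2 + √(6) ≈ 4.449.
B: fails at (2, 5) — LHS = 9, RHS = -21.
C: holds — e.g. at (4, 5), both sides equal 189.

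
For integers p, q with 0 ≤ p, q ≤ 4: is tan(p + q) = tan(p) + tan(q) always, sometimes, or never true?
It holds at (p, q) = (4, 0) (both sides equal tan(4) ≈ 1.158), but fails at (p, q) = (2, 1) (LHS = tan(3) ≈ -0.1425, RHS = tan(2) + tan(1) ≈ -0.6276).

Answer: Sometimes true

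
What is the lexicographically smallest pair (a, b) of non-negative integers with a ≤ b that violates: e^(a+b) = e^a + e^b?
Substituting (0, 0) into the claim:
LHS = e^(0+0) = 1
RHS = e^0 + e^0 = 2

Since LHS ≠ RHS, this pair disproves the claim, and no lexicographically smaller pair (a ≤ b, non-negative integers) does.

For instance (0, 7) is also a counterexample (LHS = e^7 ≈ 1097, RHS = 1 + e^7 ≈ 1098), but it's lexicographically larger.

Answer: (a, b) = (0, 0)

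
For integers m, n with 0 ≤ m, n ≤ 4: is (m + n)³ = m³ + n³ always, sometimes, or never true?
Sometimes true

It holds at (m, n) = (0, 4) (both sides equal 64), but fails at (m, n) = (4, 4) (LHS = 512, RHS = 128).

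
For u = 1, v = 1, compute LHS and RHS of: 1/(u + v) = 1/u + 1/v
LHS = 1/(1 + 1) = 1/2
RHS = 1/1 + 1/1 = 2

LHS ≠ RHS, so the equation does not hold here.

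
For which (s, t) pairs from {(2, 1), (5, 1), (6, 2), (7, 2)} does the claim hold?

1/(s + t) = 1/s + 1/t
Testing each pair:
(2, 1): LHS = 1/3, RHS = 3/2 → fails
(5, 1): LHS = 1/6, RHS = 6/5 → fails
(6, 2): LHS = 1/8, RHS = 2/3 → fails
(7, 2): LHS = 1/9, RHS = 9/14 → fails

No pair satisfies the claim.

Answer: None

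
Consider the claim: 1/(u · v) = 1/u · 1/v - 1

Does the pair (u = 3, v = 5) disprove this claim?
Yes

Substituting u = 3, v = 5:
LHS = 1/(3 · 5) = 1/15
RHS = 1/3 · 1/5 - 1 = -14/15

Since LHS ≠ RHS, this pair disproves the claim.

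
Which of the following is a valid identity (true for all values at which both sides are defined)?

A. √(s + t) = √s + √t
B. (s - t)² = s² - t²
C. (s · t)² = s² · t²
C

A: fails at (3, 3) — LHS = √(6) ≈ 2.449, RHS = 2·√(3) ≈ 3.464.
B: fails at (4, 5) — LHS = 1, RHS = -9.
C: holds — e.g. at (1, 4), both sides equal 16.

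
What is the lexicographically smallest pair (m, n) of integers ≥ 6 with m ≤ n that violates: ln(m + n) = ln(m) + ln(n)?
(m, n) = (6, 6)

Substituting (6, 6) into the claim:
LHS = ln(6 + 6) = ln(12) ≈ 2.485
RHS = ln(6) + ln(6) = 2·ln(6) ≈ 3.584

Since LHS ≠ RHS, this pair disproves the claim, and no lexicographically smaller pair (m ≤ n, integers ≥ 6) does.

For instance (8, 13) is also a counterexample (LHS = ln(21) ≈ 3.045, RHS = ln(8) + ln(13) ≈ 4.644), but it's lexicographically larger.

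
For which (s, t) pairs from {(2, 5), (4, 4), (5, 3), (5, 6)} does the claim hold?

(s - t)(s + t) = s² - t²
All pairs

Testing each pair:
(2, 5): LHS = -21, RHS = -21 → holds
(4, 4): LHS = 0, RHS = 0 → holds
(5, 3): LHS = 16, RHS = 16 → holds
(5, 6): LHS = -11, RHS = -11 → holds

Every pair satisfies the claim.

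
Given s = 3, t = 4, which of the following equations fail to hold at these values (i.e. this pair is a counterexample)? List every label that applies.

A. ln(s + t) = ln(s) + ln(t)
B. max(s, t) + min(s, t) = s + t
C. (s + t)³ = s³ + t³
Evaluating each claim at the given values:
A. LHS = ln(7) ≈ 1.946, RHS = ln(3) + ln(4) ≈ 2.485 → fails here (LHS ≠ RHS)
B. LHS = 7, RHS = 7 → holds here (LHS = RHS)
C. LHS = 343, RHS = 91 → fails here (LHS ≠ RHS)

Answer: A, C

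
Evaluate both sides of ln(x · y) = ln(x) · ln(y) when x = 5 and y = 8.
LHS = ln(5 · 8) = ln(40) ≈ 3.689
RHS = ln(5) · ln(8) ≈ 3.347

LHS ≠ RHS (they differ by about 0.3421), so the equation does not hold here.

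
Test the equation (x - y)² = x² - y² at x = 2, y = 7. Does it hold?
Fails

Substituting x = 2, y = 7:

LHS = (2 - 7)² = 25
RHS = 2² - 7² = -45

LHS ≠ RHS, so the equation does not hold at this point.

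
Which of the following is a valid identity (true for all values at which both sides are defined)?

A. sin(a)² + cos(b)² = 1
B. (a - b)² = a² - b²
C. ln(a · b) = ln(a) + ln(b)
C

A: fails at (1, 2) — LHS = cos(2)² + sin(1)² ≈ 0.8813, RHS = 1.
B: fails at (2, 5) — LHS = 9, RHS = -21.
C: holds — e.g. at (1, 4), both sides equal ln(4) ≈ 1.386.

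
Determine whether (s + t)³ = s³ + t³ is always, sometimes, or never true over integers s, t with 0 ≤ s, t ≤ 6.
It holds at (s, t) = (1, 0) (both sides equal 1), but fails at (s, t) = (5, 2) (LHS = 343, RHS = 133).

Answer: Sometimes true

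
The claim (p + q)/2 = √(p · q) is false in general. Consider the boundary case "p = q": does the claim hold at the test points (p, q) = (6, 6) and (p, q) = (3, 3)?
At (6, 6): LHS = 6, RHS = 6 → equal
At (3, 3): LHS = 3, RHS = 3 → equal

So the claim does hold at both of these boundary points, even though it is not an identity.

Answer: Yes, holds at both test points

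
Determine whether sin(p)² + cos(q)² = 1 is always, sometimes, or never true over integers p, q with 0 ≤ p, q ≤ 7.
It holds at (p, q) = (3, 3) (both sides equal 1), but fails at (p, q) = (5, 3) (LHS = sin(5)² + cos(3)² ≈ 1.9, RHS = 1).

Answer: Sometimes true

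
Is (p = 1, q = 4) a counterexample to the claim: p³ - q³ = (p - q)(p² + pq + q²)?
Substituting p = 1, q = 4:
LHS = 1³ - 4³ = -63
RHS = (1 - 4)(1² + 1·4 + 4²) = -63

The sides agree, so this pair does not disprove the claim.

Answer: No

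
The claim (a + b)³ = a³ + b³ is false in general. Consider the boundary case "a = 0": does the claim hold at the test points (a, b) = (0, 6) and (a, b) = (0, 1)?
At (0, 6): LHS = 216, RHS = 216 → equal
At (0, 1): LHS = 1, RHS = 1 → equal

So the claim does hold at both of these boundary points, even though it is not an identity.

Answer: Yes, holds at both test points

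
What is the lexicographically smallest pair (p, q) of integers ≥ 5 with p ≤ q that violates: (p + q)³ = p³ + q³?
(p, q) = (5, 5)

Substituting (5, 5) into the claim:
LHS = (5 + 5)³ = 1000
RHS = 5³ + 5³ = 250

Since LHS ≠ RHS, this pair disproves the claim, and no lexicographically smaller pair (p ≤ q, integers ≥ 5) does.

For instance (6, 7) is also a counterexample (LHS = 2197, RHS = 559), but it's lexicographically larger.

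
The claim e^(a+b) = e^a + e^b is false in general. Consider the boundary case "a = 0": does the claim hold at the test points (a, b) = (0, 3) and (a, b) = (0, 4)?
No, fails at both test points

At (0, 3): LHS = e^3 ≈ 20.09 ≠ RHS = 1 + e^3 ≈ 21.09
At (0, 4): LHS = e^4 ≈ 54.6 ≠ RHS = 1 + e^4 ≈ 55.6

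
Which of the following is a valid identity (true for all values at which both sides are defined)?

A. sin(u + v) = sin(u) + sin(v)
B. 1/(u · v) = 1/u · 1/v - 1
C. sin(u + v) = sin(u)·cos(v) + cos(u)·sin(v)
C

A: fails at (1, 2) — LHS = sin(3) ≈ 0.1411, RHS = sin(1) + sin(2) ≈ 1.751.
B: fails at (3, 3) — LHS = 1/9, RHS = -8/9.
C: holds — e.g. at (0, 1), both sides equal sin(1) ≈ 0.8415.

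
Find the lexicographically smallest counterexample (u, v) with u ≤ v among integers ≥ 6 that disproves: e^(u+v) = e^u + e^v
(u, v) = (6, 6)

Substituting (6, 6) into the claim:
LHS = e^(6+6) = e^12 ≈ 162754.8
RHS = e^6 + e^6 = 2·e^6 ≈ 806.9

Since LHS ≠ RHS, this pair disproves the claim, and no lexicographically smaller pair (u ≤ v, integers ≥ 6) does.

For instance (7, 12) is also a counterexample (LHS = e^19 ≈ 178482301.0, RHS = e^7 + e^12 ≈ 163851.4), but it's lexicographically larger.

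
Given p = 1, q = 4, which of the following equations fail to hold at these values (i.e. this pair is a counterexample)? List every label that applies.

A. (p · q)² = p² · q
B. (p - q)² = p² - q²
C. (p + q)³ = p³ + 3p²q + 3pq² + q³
Evaluating each claim at the given values:
A. LHS = 16, RHS = 4 → fails here (LHS ≠ RHS)
B. LHS = 9, RHS = -15 → fails here (LHS ≠ RHS)
C. LHS = 125, RHS = 125 → holds here (LHS = RHS)

Answer: A, B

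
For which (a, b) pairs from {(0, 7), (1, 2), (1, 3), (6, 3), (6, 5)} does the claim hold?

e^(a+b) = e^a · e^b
Testing each pair:
(0, 7): LHS = e^7 ≈ 1097, RHS = e^7 ≈ 1097 → holds
(1, 2): LHS = e^3 ≈ 20.09, RHS = e^3 ≈ 20.09 → holds
(1, 3): LHS = e^4 ≈ 54.6, RHS = e^4 ≈ 54.6 → holds
(6, 3): LHS = e^9 ≈ 8103, RHS = e^9 ≈ 8103 → holds
(6, 5): LHS = e^11 ≈ 59874.1, RHS = e^11 ≈ 59874.1 → holds

Every pair satisfies the claim.

Answer: All pairs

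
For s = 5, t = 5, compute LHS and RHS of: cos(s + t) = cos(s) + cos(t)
LHS = cos(5 + 5) = cos(10) ≈ -0.8391
RHS = cos(5) + cos(5) = 2·cos(5) ≈ 0.5673

LHS ≠ RHS (they differ by about 1.406), so the equation does not hold here.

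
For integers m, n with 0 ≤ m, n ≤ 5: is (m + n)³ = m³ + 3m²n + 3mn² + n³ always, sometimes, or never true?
Always true

The identity holds for every pair in the range. For instance at (m, n) = (2, 3): both sides equal 125.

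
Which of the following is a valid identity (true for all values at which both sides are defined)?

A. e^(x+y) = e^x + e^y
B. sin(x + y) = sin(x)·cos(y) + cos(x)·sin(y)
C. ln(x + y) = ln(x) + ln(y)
B

A: fails at (5, 8) — LHS = e^13 ≈ 442413.4, RHS = e^5 + e^8 ≈ 3129.
B: holds — e.g. at (4, 5), both sides equal sin(9) ≈ 0.4121.
C: fails at (1, 3) — LHS = ln(4) ≈ 1.386, RHS = ln(3) ≈ 1.099.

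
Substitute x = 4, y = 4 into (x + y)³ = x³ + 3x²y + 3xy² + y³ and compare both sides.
LHS = (4 + 4)³ = 512
RHS = 4³ + 3·4²·4 + 3·4·4² + 4³ = 512

LHS = RHS: the two sides agree.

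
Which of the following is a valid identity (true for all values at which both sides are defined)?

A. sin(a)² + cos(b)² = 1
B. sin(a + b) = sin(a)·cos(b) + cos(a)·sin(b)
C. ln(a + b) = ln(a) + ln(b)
B

A: fails at (1, 3) — LHS = sin(1)² + cos(3)² ≈ 1.688, RHS = 1.
B: holds — e.g. at (4, 5), both sides equal sin(9) ≈ 0.4121.
C: fails at (3, 5) — LHS = ln(8) ≈ 2.079, RHS = ln(3) + ln(5) ≈ 2.708.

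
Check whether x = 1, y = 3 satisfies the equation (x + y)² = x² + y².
Substituting x = 1, y = 3:

LHS = (1 + 3)² = 16
RHS = 1² + 3² = 10

LHS ≠ RHS, so the equation does not hold at this point.

Answer: Fails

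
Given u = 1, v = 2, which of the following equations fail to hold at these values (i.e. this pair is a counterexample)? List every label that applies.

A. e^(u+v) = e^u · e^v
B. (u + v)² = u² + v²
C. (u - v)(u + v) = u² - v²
B

Evaluating each claim at the given values:
A. LHS = e^3 ≈ 20.09, RHS = e^3 ≈ 20.09 → holds here (LHS = RHS)
B. LHS = 9, RHS = 5 → fails here (LHS ≠ RHS)
C. LHS = -3, RHS = -3 → holds here (LHS = RHS)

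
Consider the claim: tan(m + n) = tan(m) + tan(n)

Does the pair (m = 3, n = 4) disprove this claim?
Substituting m = 3, n = 4:
LHS = tan(3 + 4) = tan(7) ≈ 0.8714
RHS = tan(3) + tan(4) ≈ 1.015

Since LHS ≠ RHS, this pair disproves the claim.

Answer: Yes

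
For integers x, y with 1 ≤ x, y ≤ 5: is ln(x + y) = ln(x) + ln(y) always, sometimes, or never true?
It holds at (x, y) = (2, 2) (both sides equal ln(4) ≈ 1.386), but fails at (x, y) = (3, 2) (LHS = ln(5) ≈ 1.609, RHS = ln(2) + ln(3) ≈ 1.792).

Answer: Sometimes true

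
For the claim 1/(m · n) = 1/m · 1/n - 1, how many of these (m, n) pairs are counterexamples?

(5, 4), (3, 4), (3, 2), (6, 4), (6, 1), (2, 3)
Testing each pair:
(5, 4): LHS = 1/20, RHS = -19/20 → counterexample
(3, 4): LHS = 1/12, RHS = -11/12 → counterexample
(3, 2): LHS = 1/6, RHS = -5/6 → counterexample
(6, 4): LHS = 1/24, RHS = -23/24 → counterexample
(6, 1): LHS = 1/6, RHS = -5/6 → counterexample
(2, 3): LHS = 1/6, RHS = -5/6 → counterexample

That makes 6 counterexamples.

Answer: 6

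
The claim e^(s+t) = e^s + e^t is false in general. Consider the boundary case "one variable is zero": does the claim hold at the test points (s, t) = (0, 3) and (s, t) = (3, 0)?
At (0, 3): LHS = e^3 ≈ 20.09 ≠ RHS = 1 + e^3 ≈ 21.09
At (3, 0): LHS = e^3 ≈ 20.09 ≠ RHS = 1 + e^3 ≈ 21.09

Answer: No, fails at both test points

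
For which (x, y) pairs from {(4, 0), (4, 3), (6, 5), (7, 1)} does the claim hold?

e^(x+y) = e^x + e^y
None

Testing each pair:
(4, 0): LHS = e^4 ≈ 54.6, RHS = 1 + e^4 ≈ 55.6 → fails
(4, 3): LHS = e^7 ≈ 1097, RHS = e^3 + e^4 ≈ 74.68 → fails
(6, 5): LHS = e^11 ≈ 59874.1, RHS = e^5 + e^6 ≈ 551.8 → fails
(7, 1): LHS = e^8 ≈ 2981, RHS = e + e^7 ≈ 1099 → fails

No pair satisfies the claim.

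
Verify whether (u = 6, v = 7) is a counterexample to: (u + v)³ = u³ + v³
Yes

Substituting u = 6, v = 7:
LHS = (6 + 7)³ = 2197
RHS = 6³ + 7³ = 559

Since LHS ≠ RHS, this pair disproves the claim.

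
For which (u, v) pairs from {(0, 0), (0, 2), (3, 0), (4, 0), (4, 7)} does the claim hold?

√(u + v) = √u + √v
(0, 0), (0, 2), (3, 0), (4, 0)

Testing each pair:
(0, 0): LHS = 0, RHS = 0 → holds
(0, 2): LHS = √(2) ≈ 1.414, RHS = √(2) ≈ 1.414 → holds
(3, 0): LHS = √(3) ≈ 1.732, RHS = √(3) ≈ 1.732 → holds
(4, 0): LHS = 2, RHS = 2 → holds
(4, 7): LHS = √(11) ≈ 3.317, RHS = 2 + √(7) ≈ 4.646 → fails

4 of 5 pairs satisfy the claim.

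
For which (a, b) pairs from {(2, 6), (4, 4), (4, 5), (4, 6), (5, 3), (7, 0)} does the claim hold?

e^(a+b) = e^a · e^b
Testing each pair:
(2, 6): LHS = e^8 ≈ 2981, RHS = e^8 ≈ 2981 → holds
(4, 4): LHS = e^8 ≈ 2981, RHS = e^8 ≈ 2981 → holds
(4, 5): LHS = e^9 ≈ 8103, RHS = e^9 ≈ 8103 → holds
(4, 6): LHS = e^10 ≈ 22026.5, RHS = e^10 ≈ 22026.5 → holds
(5, 3): LHS = e^8 ≈ 2981, RHS = e^8 ≈ 2981 → holds
(7, 0): LHS = e^7 ≈ 1097, RHS = e^7 ≈ 1097 → holds

Every pair satisfies the claim.

Answer: All pairs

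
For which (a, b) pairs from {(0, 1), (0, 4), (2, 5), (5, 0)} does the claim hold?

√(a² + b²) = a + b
(0, 1), (0, 4), (5, 0)

Testing each pair:
(0, 1): LHS = 1, RHS = 1 → holds
(0, 4): LHS = 4, RHS = 4 → holds
(2, 5): LHS = √(29) ≈ 5.385, RHS = 7 → fails
(5, 0): LHS = 5, RHS = 5 → holds

3 of 4 pairs satisfy the claim.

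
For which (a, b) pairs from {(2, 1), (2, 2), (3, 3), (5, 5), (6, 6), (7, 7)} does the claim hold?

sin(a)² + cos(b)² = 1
Testing each pair:
(2, 1): LHS = cos(1)² + sin(2)² ≈ 1.119, RHS = 1 → fails
(2, 2): LHS = cos(2)² + sin(2)² = 1, RHS = 1 → holds
(3, 3): LHS = sin(3)² + cos(3)² = 1, RHS = 1 → holds
(5, 5): LHS = cos(5)² + sin(5)² = 1, RHS = 1 → holds
(6, 6): LHS = sin(6)² + cos(6)² = 1, RHS = 1 → holds
(7, 7): LHS = sin(7)² + cos(7)² = 1, RHS = 1 → holds

5 of 6 pairs satisfy the claim.

Answer: (2, 2), (3, 3), (5, 5), (6, 6), (7, 7)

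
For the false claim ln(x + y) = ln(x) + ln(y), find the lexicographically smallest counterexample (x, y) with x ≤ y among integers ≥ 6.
Substituting (6, 6) into the claim:
LHS = ln(6 + 6) = ln(12) ≈ 2.485
RHS = ln(6) + ln(6) = 2·ln(6) ≈ 3.584

Since LHS ≠ RHS, this pair disproves the claim, and no lexicographically smaller pair (x ≤ y, integers ≥ 6) does.

For instance (10, 13) is also a counterexample (LHS = ln(23) ≈ 3.135, RHS = ln(10) + ln(13) ≈ 4.868), but it's lexicographically larger.

Answer: (x, y) = (6, 6)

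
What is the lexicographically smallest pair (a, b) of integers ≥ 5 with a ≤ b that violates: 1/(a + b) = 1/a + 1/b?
(a, b) = (5, 5)

Substituting (5, 5) into the claim:
LHS = 1/(5 + 5) = 1/10
RHS = 1/5 + 1/5 = 2/5

Since LHS ≠ RHS, this pair disproves the claim, and no lexicographically smaller pair (a ≤ b, integers ≥ 5) does.

For instance (6, 10) is also a counterexample (LHS = 1/16, RHS = 4/15), but it's lexicographically larger.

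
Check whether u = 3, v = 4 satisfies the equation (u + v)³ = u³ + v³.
Substituting u = 3, v = 4:

LHS = (3 + 4)³ = 343
RHS = 3³ + 4³ = 91

LHS ≠ RHS, so the equation does not hold at this point.

Answer: Fails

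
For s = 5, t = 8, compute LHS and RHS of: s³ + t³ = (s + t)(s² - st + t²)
LHS = 5³ + 8³ = 637
RHS = (5 + 8)(5² - 5·8 + 8²) = 637

LHS = RHS: the two sides agree.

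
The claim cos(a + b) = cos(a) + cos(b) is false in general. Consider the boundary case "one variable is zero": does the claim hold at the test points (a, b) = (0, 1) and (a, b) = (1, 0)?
At (0, 1): LHS = cos(1) ≈ 0.5403 ≠ RHS = cos(1) + 1 ≈ 1.54
At (1, 0): LHS = cos(1) ≈ 0.5403 ≠ RHS = cos(1) + 1 ≈ 1.54

Answer: No, fails at both test points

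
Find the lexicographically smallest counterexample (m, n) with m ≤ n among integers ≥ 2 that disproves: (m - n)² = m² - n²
(m, n) = (2, 3)

At (2, 2): both sides equal 0, so it holds there.

Substituting (2, 3) into the claim:
LHS = (2 - 3)² = 1
RHS = 2² - 3² = -5

Since LHS ≠ RHS, this pair disproves the claim, and no lexicographically smaller pair (m ≤ n, integers ≥ 2) does.

For instance (5, 8) is also a counterexample (LHS = 9, RHS = -39), but it's lexicographically larger.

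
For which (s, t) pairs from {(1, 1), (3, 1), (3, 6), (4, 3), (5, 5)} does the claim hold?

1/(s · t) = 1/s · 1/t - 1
None

Testing each pair:
(1, 1): LHS = 1, RHS = 0 → fails
(3, 1): LHS = 1/3, RHS = -2/3 → fails
(3, 6): LHS = 1/18, RHS = -17/18 → fails
(4, 3): LHS = 1/12, RHS = -11/12 → fails
(5, 5): LHS = 1/25, RHS = -24/25 → fails

No pair satisfies the claim.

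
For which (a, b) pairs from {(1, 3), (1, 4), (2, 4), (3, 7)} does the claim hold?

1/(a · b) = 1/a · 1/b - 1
Testing each pair:
(1, 3): LHS = 1/3, RHS = -2/3 → fails
(1, 4): LHS = 1/4, RHS = -3/4 → fails
(2, 4): LHS = 1/8, RHS = -7/8 → fails
(3, 7): LHS = 1/21, RHS = -20/21 → fails

No pair satisfies the claim.

Answer: None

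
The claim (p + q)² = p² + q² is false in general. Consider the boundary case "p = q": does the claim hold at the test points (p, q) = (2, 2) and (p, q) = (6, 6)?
At (2, 2): LHS = 16 ≠ RHS = 8
At (6, 6): LHS = 144 ≠ RHS = 72

Answer: No, fails at both test points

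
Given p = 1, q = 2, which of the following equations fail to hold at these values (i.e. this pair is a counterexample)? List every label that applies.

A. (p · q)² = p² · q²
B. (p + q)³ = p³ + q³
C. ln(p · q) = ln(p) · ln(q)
Evaluating each claim at the given values:
A. LHS = 4, RHS = 4 → holds here (LHS = RHS)
B. LHS = 27, RHS = 9 → fails here (LHS ≠ RHS)
C. LHS = ln(2) ≈ 0.6931, RHS = 0 → fails here (LHS ≠ RHS)

Answer: B, C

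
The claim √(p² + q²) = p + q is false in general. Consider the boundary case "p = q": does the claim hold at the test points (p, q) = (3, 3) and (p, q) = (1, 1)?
No, fails at both test points

At (3, 3): LHS = 3·√(2) ≈ 4.243 ≠ RHS = 6
At (1, 1): LHS = √(2) ≈ 1.414 ≠ RHS = 2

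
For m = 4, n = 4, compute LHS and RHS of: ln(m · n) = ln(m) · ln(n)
LHS = ln(4 · 4) = ln(16) ≈ 2.773
RHS = ln(4) · ln(4) = ln(4)² ≈ 1.922

LHS ≠ RHS (they differ by about 0.8508), so the equation does not hold here.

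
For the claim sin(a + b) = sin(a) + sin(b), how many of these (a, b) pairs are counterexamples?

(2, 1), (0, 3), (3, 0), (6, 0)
1

Testing each pair:
(2, 1): LHS = sin(3) ≈ 0.1411, RHS = sin(1) + sin(2) ≈ 1.751 → counterexample
(0, 3): LHS = sin(3) ≈ 0.1411, RHS = sin(3) ≈ 0.1411 → satisfies claim
(3, 0): LHS = sin(3) ≈ 0.1411, RHS = sin(3) ≈ 0.1411 → satisfies claim
(6, 0): LHS = sin(6) ≈ -0.2794, RHS = sin(6) ≈ -0.2794 → satisfies claim

That makes 1 counterexample.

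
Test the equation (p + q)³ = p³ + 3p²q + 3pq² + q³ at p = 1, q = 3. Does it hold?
Holds

Substituting p = 1, q = 3:

LHS = (1 + 3)³ = 64
RHS = 1³ + 3·1²·3 + 3·1·3² + 3³ = 64

LHS = RHS, so the equation holds at this point.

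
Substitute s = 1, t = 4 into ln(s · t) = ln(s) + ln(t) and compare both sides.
LHS = ln(1 · 4) = ln(4) ≈ 1.386
RHS = ln(1) + ln(4) = ln(4) ≈ 1.386

LHS = RHS: the two sides agree.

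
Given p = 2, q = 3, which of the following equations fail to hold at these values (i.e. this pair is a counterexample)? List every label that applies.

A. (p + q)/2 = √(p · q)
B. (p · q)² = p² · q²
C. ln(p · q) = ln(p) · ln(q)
A, C

Evaluating each claim at the given values:
A. LHS = 5/2, RHS = √(6) ≈ 2.449 → fails here (LHS ≠ RHS)
B. LHS = 36, RHS = 36 → holds here (LHS = RHS)
C. LHS = ln(6) ≈ 1.792, RHS = ln(2)·ln(3) ≈ 0.7615 → fails here (LHS ≠ RHS)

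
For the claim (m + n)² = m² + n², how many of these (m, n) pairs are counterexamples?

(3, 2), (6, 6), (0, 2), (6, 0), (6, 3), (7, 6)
4

Testing each pair:
(3, 2): LHS = 25, RHS = 13 → counterexample
(6, 6): LHS = 144, RHS = 72 → counterexample
(0, 2): LHS = 4, RHS = 4 → satisfies claim
(6, 0): LHS = 36, RHS = 36 → satisfies claim
(6, 3): LHS = 81, RHS = 45 → counterexample
(7, 6): LHS = 169, RHS = 85 → counterexample

That makes 4 counterexamples.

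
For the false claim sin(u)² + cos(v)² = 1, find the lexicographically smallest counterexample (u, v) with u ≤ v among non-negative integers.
Substituting (0, 1) into the claim:
LHS = sin(0)² + cos(1)² = cos(1)² ≈ 0.2919
RHS = 1

Since LHS ≠ RHS, this pair disproves the claim, and no lexicographically smaller pair (u ≤ v, non-negative integers) does.

For instance (1, 2) is also a counterexample (LHS = cos(2)² + sin(1)² ≈ 0.8813, RHS = 1), but it's lexicographically larger.

Answer: (u, v) = (0, 1)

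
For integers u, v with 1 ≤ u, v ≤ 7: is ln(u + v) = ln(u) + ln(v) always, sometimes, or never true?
It holds at (u, v) = (2, 2) (both sides equal ln(4) ≈ 1.386), but fails at (u, v) = (3, 5) (LHS = ln(8) ≈ 2.079, RHS = ln(3) + ln(5) ≈ 2.708).

Answer: Sometimes true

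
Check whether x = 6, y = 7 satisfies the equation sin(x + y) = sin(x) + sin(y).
Substituting x = 6, y = 7:

LHS = sin(6 + 7) = sin(13) ≈ 0.4202
RHS = sin(6) + sin(7) ≈ 0.3776

LHS ≠ RHS, so the equation does not hold at this point.

Answer: Fails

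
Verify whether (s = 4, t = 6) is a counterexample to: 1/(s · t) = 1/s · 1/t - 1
Substituting s = 4, t = 6:
LHS = 1/(4 · 6) = 1/24
RHS = 1/4 · 1/6 - 1 = -23/24

Since LHS ≠ RHS, this pair disproves the claim.

Answer: Yes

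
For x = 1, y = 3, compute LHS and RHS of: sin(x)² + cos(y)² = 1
LHS = sin(1)² + cos(3)² ≈ 1.688
RHS = 1

LHS ≠ RHS (they differ by about 0.6882), so the equation does not hold here.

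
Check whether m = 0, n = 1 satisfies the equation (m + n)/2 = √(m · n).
Substituting m = 0, n = 1:

LHS = (0 + 1)/2 = 1/2
RHS = √(0 · 1) = 0

LHS ≠ RHS, so the equation does not hold at this point.

Answer: Fails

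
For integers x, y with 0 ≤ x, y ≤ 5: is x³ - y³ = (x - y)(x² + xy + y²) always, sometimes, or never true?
The identity holds for every pair in the range. For instance at (x, y) = (1, 1): both sides equal 0.

Answer: Always true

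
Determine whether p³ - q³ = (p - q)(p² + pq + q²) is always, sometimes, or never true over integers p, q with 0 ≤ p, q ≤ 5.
The identity holds for every pair in the range. For instance at (p, q) = (4, 2): both sides equal 56.

Answer: Always true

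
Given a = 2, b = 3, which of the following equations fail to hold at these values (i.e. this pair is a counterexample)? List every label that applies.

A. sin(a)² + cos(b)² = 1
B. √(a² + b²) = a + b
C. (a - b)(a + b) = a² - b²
A, B

Evaluating each claim at the given values:
A. LHS = sin(2)² + cos(3)² ≈ 1.807, RHS = 1 → fails here (LHS ≠ RHS)
B. LHS = √(13) ≈ 3.606, RHS = 5 → fails here (LHS ≠ RHS)
C. LHS = -5, RHS = -5 → holds here (LHS = RHS)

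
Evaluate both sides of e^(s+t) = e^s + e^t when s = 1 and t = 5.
LHS = e^(1+5) = e^6 ≈ 403.4
RHS = e^1 + e^5 = e + e^5 ≈ 151.1

LHS ≠ RHS (they differ by about 252.3), so the equation does not hold here.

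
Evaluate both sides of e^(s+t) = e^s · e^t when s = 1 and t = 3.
LHS = e^(1+3) = e^4 ≈ 54.6
RHS = e^1 · e^3 = e^4 ≈ 54.6

LHS = RHS: the two sides agree.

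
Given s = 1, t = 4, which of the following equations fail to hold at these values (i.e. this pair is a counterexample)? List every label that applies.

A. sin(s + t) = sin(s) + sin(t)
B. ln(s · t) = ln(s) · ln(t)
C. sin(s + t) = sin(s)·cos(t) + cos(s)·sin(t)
A, B

Evaluating each claim at the given values:
A. LHS = sin(5) ≈ -0.9589, RHS = sin(4) + sin(1) ≈ 0.08467 → fails here (LHS ≠ RHS)
B. LHS = ln(4) ≈ 1.386, RHS = 0 → fails here (LHS ≠ RHS)
C. LHS = sin(5) ≈ -0.9589, RHS = sin(1)·cos(4) + sin(4)·cos(1) ≈ -0.9589 → holds here (LHS = RHS)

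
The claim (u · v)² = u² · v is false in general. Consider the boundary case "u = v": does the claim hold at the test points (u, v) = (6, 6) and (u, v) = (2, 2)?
No, fails at both test points

At (6, 6): LHS = 1296 ≠ RHS = 216
At (2, 2): LHS = 16 ≠ RHS = 8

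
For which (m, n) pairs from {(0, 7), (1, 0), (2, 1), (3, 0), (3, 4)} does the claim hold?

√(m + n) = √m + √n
(0, 7), (1, 0), (3, 0)

Testing each pair:
(0, 7): LHS = √(7) ≈ 2.646, RHS = √(7) ≈ 2.646 → holds
(1, 0): LHS = 1, RHS = 1 → holds
(2, 1): LHS = √(3) ≈ 1.732, RHS = 1 + √(2) ≈ 2.414 → fails
(3, 0): LHS = √(3) ≈ 1.732, RHS = √(3) ≈ 1.732 → holds
(3, 4): LHS = √(7) ≈ 2.646, RHS = √(3) + 2 ≈ 3.732 → fails

3 of 5 pairs satisfy the claim.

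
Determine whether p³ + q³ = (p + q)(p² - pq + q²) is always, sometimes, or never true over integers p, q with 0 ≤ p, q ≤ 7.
The identity holds for every pair in the range. For instance at (p, q) = (2, 3): both sides equal 35.

Answer: Always true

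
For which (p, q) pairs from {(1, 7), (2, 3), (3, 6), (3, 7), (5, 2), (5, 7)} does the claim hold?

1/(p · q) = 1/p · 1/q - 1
None

Testing each pair:
(1, 7): LHS = 1/7, RHS = -6/7 → fails
(2, 3): LHS = 1/6, RHS = -5/6 → fails
(3, 6): LHS = 1/18, RHS = -17/18 → fails
(3, 7): LHS = 1/21, RHS = -20/21 → fails
(5, 2): LHS = 1/10, RHS = -9/10 → fails
(5, 7): LHS = 1/35, RHS = -34/35 → fails

No pair satisfies the claim.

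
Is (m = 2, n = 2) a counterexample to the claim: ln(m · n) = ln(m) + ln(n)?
Substituting m = 2, n = 2:
LHS = ln(2 · 2) = ln(4) ≈ 1.386
RHS = ln(2) + ln(2) = 2·ln(2) ≈ 1.386

The sides agree, so this pair does not disprove the claim.

Answer: No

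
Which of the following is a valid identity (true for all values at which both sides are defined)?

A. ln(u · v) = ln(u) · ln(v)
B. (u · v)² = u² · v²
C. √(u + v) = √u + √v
B

A: fails at (3, 5) — LHS = ln(15) ≈ 2.708, RHS = ln(3)·ln(5) ≈ 1.768.
B: holds — e.g. at (2, 2), both sides equal 16.
C: fails at (4, 5) — LHS = 3, RHS = 2 + √(5) ≈ 4.236.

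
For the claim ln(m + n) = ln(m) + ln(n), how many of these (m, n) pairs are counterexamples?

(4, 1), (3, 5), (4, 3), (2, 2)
3

Testing each pair:
(4, 1): LHS = ln(5) ≈ 1.609, RHS = ln(4) ≈ 1.386 → counterexample
(3, 5): LHS = ln(8) ≈ 2.079, RHS = ln(3) + ln(5) ≈ 2.708 → counterexample
(4, 3): LHS = ln(7) ≈ 1.946, RHS = ln(3) + ln(4) ≈ 2.485 → counterexample
(2, 2): LHS = ln(4) ≈ 1.386, RHS = 2·ln(2) ≈ 1.386 → satisfies claim

That makes 3 counterexamples.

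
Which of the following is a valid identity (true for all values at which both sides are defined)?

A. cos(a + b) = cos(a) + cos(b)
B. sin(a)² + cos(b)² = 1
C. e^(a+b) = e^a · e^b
C

A: fails at (1, 1) — LHS = cos(2) ≈ -0.4161, RHS = 2·cos(1) ≈ 1.081.
B: fails at (2, 7) — LHS = cos(7)² + sin(2)² ≈ 1.395, RHS = 1.
C: holds — e.g. at (4, 4), both sides equal e^8 ≈ 2981.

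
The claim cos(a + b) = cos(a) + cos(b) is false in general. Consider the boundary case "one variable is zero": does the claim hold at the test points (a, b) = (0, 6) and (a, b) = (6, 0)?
At (0, 6): LHS = cos(6) ≈ 0.9602 ≠ RHS = cos(6) + 1 ≈ 1.96
At (6, 0): LHS = cos(6) ≈ 0.9602 ≠ RHS = cos(6) + 1 ≈ 1.96

Answer: No, fails at both test points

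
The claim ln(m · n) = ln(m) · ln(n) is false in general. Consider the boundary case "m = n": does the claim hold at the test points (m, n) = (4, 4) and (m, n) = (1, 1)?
Only at (1, 1)

At (4, 4): LHS = ln(16) ≈ 2.773 ≠ RHS = ln(4)² ≈ 1.922
At (1, 1): LHS = 0, RHS = 0 → equal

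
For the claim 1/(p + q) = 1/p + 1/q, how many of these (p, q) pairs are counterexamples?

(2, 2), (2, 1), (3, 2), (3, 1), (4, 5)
Testing each pair:
(2, 2): LHS = 1/4, RHS = 1 → counterexample
(2, 1): LHS = 1/3, RHS = 3/2 → counterexample
(3, 2): LHS = 1/5, RHS = 5/6 → counterexample
(3, 1): LHS = 1/4, RHS = 4/3 → counterexample
(4, 5): LHS = 1/9, RHS = 9/20 → counterexample

That makes 5 counterexamples.

Answer: 5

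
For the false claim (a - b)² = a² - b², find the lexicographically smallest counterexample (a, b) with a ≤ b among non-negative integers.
At (0, 0): both sides equal 0, so it holds there.

Substituting (0, 1) into the claim:
LHS = (0 - 1)² = 1
RHS = 0² - 1² = -1

Since LHS ≠ RHS, this pair disproves the claim, and no lexicographically smaller pair (a ≤ b, non-negative integers) does.

For instance (4, 7) is also a counterexample (LHS = 9, RHS = -33), but it's lexicographically larger.

Answer: (a, b) = (0, 1)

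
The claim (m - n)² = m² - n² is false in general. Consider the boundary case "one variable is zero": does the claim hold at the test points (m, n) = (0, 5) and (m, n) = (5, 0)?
Only at (5, 0)

At (0, 5): LHS = 25 ≠ RHS = -25
At (5, 0): LHS = 25, RHS = 25 → equal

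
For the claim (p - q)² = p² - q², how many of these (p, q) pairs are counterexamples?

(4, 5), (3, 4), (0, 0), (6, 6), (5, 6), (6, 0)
3

Testing each pair:
(4, 5): LHS = 1, RHS = -9 → counterexample
(3, 4): LHS = 1, RHS = -7 → counterexample
(0, 0): LHS = 0, RHS = 0 → satisfies claim
(6, 6): LHS = 0, RHS = 0 → satisfies claim
(5, 6): LHS = 1, RHS = -11 → counterexample
(6, 0): LHS = 36, RHS = 36 → satisfies claim

That makes 3 counterexamples.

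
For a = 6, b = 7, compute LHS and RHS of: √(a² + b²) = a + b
LHS = √(6² + 7²) = √(85) ≈ 9.22
RHS = 6 + 7 = 13

LHS ≠ RHS (they differ by about 3.78), so the equation does not hold here.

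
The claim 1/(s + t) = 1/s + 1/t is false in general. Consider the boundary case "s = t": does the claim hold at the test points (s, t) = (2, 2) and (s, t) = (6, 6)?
At (2, 2): LHS = 1/4 ≠ RHS = 1
At (6, 6): LHS = 1/12 ≠ RHS = 1/3

Answer: No, fails at both test points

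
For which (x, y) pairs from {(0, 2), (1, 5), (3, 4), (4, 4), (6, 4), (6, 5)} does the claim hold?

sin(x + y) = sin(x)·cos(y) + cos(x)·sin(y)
Testing each pair:
(0, 2): LHS = sin(2) ≈ 0.9093, RHS = sin(2) ≈ 0.9093 → holds
(1, 5): LHS = sin(6) ≈ -0.2794, RHS = sin(5)·cos(1) + sin(1)·cos(5) ≈ -0.2794 → holds
(3, 4): LHS = sin(7) ≈ 0.657, RHS = sin(3)·cos(4) + sin(4)·cos(3) ≈ 0.657 → holds
(4, 4): LHS = sin(8) ≈ 0.9894, RHS = 2·sin(4)·cos(4) ≈ 0.9894 → holds
(6, 4): LHS = sin(10) ≈ -0.544, RHS = sin(4)·cos(6) + sin(6)·cos(4) ≈ -0.544 → holds
(6, 5): LHS = sin(11) ≈ -1, RHS = sin(5)·cos(6) + sin(6)·cos(5) ≈ -1 → holds

Every pair satisfies the claim.

Answer: All pairs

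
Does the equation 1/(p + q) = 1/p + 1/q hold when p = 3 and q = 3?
Substituting p = 3, q = 3:

LHS = 1/(3 + 3) = 1/6
RHS = 1/3 + 1/3 = 2/3

LHS ≠ RHS, so the equation does not hold at this point.

Answer: Fails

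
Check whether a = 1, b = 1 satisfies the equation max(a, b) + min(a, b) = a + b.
Holds

Substituting a = 1, b = 1:

LHS = max(1, 1) + min(1, 1) = 2
RHS = 1 + 1 = 2

LHS = RHS, so the equation holds at this point.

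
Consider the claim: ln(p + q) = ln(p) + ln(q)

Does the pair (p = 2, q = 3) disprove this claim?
Substituting p = 2, q = 3:
LHS = ln(2 + 3) = ln(5) ≈ 1.609
RHS = ln(2) + ln(3) ≈ 1.792

Since LHS ≠ RHS, this pair disproves the claim.

Answer: Yes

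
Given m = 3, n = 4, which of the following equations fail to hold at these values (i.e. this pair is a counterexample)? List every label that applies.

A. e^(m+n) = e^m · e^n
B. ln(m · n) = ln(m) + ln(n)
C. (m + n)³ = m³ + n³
Evaluating each claim at the given values:
A. LHS = e^7 ≈ 1097, RHS = e^7 ≈ 1097 → holds here (LHS = RHS)
B. LHS = ln(12) ≈ 2.485, RHS = ln(3) + ln(4) ≈ 2.485 → holds here (LHS = RHS)
C. LHS = 343, RHS = 91 → fails here (LHS ≠ RHS)

Answer: C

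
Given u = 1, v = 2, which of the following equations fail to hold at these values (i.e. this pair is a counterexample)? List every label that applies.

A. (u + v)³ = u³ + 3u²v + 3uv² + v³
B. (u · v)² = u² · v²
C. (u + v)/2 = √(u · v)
C

Evaluating each claim at the given values:
A. LHS = 27, RHS = 27 → holds here (LHS = RHS)
B. LHS = 4, RHS = 4 → holds here (LHS = RHS)
C. LHS = 3/2, RHS = √(2) ≈ 1.414 → fails here (LHS ≠ RHS)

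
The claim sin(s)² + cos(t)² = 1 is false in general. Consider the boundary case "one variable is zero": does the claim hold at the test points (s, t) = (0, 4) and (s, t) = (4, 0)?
At (0, 4): LHS = cos(4)² ≈ 0.4272 ≠ RHS = 1
At (4, 0): LHS = sin(4)² + 1 ≈ 1.573 ≠ RHS = 1

Answer: No, fails at both test points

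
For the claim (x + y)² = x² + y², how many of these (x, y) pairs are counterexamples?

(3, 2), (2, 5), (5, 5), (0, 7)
3

Testing each pair:
(3, 2): LHS = 25, RHS = 13 → counterexample
(2, 5): LHS = 49, RHS = 29 → counterexample
(5, 5): LHS = 100, RHS = 50 → counterexample
(0, 7): LHS = 49, RHS = 49 → satisfies claim

That makes 3 counterexamples.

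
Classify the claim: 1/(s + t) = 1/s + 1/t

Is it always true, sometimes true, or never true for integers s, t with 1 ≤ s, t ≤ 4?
The claim fails for every pair in the range. For instance at (s, t) = (1, 4): LHS = 1/5, RHS = 5/4.

Answer: Never true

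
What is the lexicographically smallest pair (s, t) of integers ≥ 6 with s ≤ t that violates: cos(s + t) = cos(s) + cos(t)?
Substituting (6, 6) into the claim:
LHS = cos(6 + 6) = cos(12) ≈ 0.8439
RHS = cos(6) + cos(6) = 2·cos(6) ≈ 1.92

Since LHS ≠ RHS, this pair disproves the claim, and no lexicographically smaller pair (s ≤ t, integers ≥ 6) does.

For instance (10, 11) is also a counterexample (LHS = cos(21) ≈ -0.5477, RHS = cos(10) + cos(11) ≈ -0.8346), but it's lexicographically larger.

Answer: (s, t) = (6, 6)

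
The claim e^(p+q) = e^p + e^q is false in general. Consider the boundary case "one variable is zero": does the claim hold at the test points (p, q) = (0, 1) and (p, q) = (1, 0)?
At (0, 1): LHS = e ≈ 2.718 ≠ RHS = 1 + e ≈ 3.718
At (1, 0): LHS = e ≈ 2.718 ≠ RHS = 1 + e ≈ 3.718

Answer: No, fails at both test points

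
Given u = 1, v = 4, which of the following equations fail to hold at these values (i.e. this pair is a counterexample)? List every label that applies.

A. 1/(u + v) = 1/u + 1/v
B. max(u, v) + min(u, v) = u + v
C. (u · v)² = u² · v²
Evaluating each claim at the given values:
A. LHS = 1/5, RHS = 5/4 → fails here (LHS ≠ RHS)
B. LHS = 5, RHS = 5 → holds here (LHS = RHS)
C. LHS = 16, RHS = 16 → holds here (LHS = RHS)

Answer: A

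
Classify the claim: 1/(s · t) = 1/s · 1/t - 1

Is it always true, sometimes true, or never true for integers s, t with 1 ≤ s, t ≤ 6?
The claim fails for every pair in the range. For instance at (s, t) = (4, 1): LHS = 1/4, RHS = -3/4.

Answer: Never true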